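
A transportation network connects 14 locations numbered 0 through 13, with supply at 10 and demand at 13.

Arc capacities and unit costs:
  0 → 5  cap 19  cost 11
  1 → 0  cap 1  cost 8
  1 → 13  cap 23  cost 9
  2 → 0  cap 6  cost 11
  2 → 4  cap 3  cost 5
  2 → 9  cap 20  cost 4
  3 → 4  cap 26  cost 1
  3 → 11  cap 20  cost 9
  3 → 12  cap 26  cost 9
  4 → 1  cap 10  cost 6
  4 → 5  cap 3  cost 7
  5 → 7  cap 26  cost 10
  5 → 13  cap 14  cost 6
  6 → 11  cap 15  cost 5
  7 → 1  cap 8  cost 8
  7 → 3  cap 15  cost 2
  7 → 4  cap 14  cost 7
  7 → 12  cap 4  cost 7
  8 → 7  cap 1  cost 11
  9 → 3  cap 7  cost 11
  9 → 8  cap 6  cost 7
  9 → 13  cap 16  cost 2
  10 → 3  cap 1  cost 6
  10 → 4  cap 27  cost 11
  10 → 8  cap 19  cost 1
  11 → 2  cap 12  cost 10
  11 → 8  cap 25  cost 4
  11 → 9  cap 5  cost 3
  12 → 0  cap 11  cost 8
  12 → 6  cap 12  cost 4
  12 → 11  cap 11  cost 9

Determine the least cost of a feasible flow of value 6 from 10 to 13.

shortest-cost path #1: 10→3→4→5→13 push 1 @ unit cost 20 (adds 20)
shortest-cost path #2: 10→4→5→13 push 2 @ unit cost 24 (adds 48)
shortest-cost path #3: 10→4→3→11→9→13 push 1 @ unit cost 24 (adds 24)
shortest-cost path #4: 10→4→1→13 push 2 @ unit cost 26 (adds 52)
total cost = 144

Minimum cost for 6 units: 144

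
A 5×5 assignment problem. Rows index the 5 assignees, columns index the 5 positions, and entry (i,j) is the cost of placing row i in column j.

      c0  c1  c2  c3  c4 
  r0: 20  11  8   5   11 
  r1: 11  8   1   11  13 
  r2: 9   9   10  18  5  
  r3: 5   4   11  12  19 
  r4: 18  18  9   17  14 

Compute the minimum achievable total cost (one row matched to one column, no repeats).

optimal assignment: row0→col3 (cost 5), row1→col1 (cost 8), row2→col4 (cost 5), row3→col0 (cost 5), row4→col2 (cost 9)
total = 5 + 8 + 5 + 5 + 9 = 32

Minimum assignment cost: 32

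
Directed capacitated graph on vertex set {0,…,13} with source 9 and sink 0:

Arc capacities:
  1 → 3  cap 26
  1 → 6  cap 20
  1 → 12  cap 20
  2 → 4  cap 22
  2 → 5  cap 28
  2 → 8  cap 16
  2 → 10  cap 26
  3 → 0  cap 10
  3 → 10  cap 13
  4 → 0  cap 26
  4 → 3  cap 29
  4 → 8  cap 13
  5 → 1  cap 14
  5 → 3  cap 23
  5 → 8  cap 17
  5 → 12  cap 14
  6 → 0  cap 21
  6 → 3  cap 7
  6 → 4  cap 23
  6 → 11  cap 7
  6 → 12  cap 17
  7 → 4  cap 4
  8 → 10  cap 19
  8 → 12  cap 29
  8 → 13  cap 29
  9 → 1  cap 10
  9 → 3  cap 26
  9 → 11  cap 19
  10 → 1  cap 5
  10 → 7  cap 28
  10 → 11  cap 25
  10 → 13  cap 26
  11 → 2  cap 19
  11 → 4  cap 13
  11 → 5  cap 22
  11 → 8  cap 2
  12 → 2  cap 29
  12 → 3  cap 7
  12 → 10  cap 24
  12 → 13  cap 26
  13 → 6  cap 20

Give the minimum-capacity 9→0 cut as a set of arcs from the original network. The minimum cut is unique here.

augment #1: 9→3→0 push 10
augment #2: 9→1→6→0 push 10
augment #3: 9→11→4→0 push 13
augment #4: 9→11→2→4→0 push 6
augment #5: 9→3→10→1→6→0 push 5
augment #6: 9→3→10→7→4→0 push 4
augment #7: 9→3→10→13→6→0 push 4
max flow = 52; residual-reachable set from 9 gives S-side
cut edges (S→T): {(3,0), (3,10), (9,1), (9,11)} total cap 52

Min-cut arcs: {(3,0), (3,10), (9,1), (9,11)} (total capacity 52)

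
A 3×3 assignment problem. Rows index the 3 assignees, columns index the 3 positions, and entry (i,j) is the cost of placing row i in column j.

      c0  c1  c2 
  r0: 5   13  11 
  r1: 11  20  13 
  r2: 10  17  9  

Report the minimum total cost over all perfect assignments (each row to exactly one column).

optimal assignment: row0→col1 (cost 13), row1→col0 (cost 11), row2→col2 (cost 9)
total = 13 + 11 + 9 = 33

Minimum assignment cost: 33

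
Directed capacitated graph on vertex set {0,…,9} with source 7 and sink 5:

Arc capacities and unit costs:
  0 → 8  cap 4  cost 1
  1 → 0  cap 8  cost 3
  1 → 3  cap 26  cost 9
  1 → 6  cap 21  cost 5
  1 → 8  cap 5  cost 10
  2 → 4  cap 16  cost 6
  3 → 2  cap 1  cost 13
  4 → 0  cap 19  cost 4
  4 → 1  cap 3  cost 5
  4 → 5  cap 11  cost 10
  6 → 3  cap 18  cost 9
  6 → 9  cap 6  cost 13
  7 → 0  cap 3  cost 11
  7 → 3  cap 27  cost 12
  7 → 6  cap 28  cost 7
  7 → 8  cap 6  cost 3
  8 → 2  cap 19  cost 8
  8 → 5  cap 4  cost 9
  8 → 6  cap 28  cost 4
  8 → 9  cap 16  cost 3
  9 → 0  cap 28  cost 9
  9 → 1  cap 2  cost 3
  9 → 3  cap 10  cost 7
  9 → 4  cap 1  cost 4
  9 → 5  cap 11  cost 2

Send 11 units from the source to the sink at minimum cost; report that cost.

Minimum cost for 11 units: 143

shortest-cost path #1: 7→8→9→5 push 6 @ unit cost 8 (adds 48)
shortest-cost path #2: 7→0→8→9→5 push 3 @ unit cost 17 (adds 51)
shortest-cost path #3: 7→6→9→5 push 2 @ unit cost 22 (adds 44)
total cost = 143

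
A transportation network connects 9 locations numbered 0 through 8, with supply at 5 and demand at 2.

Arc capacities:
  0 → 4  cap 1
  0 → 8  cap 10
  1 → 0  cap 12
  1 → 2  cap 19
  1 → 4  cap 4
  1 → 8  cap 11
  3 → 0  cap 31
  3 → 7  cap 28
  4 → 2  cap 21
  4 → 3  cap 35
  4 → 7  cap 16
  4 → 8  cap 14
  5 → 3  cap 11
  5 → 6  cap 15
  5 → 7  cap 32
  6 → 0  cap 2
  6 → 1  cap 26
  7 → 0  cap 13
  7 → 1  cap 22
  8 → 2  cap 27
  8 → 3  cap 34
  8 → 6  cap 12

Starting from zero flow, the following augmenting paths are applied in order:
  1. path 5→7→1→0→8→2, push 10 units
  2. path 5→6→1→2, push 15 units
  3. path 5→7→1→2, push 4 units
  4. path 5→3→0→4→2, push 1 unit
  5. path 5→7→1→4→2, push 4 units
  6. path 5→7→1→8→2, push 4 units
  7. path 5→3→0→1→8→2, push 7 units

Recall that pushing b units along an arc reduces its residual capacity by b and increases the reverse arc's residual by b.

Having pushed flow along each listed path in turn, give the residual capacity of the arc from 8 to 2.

Residual capacity of (8,2): 6

after path 1 (5→7→1→0→8→2, push 10): res(8,2)=17
after path 2 (5→6→1→2, push 15): res(8,2)=17
after path 3 (5→7→1→2, push 4): res(8,2)=17
after path 4 (5→3→0→4→2, push 1): res(8,2)=17
after path 5 (5→7→1→4→2, push 4): res(8,2)=17
after path 6 (5→7→1→8→2, push 4): res(8,2)=13
after path 7 (5→3→0→1→8→2, push 7): res(8,2)=6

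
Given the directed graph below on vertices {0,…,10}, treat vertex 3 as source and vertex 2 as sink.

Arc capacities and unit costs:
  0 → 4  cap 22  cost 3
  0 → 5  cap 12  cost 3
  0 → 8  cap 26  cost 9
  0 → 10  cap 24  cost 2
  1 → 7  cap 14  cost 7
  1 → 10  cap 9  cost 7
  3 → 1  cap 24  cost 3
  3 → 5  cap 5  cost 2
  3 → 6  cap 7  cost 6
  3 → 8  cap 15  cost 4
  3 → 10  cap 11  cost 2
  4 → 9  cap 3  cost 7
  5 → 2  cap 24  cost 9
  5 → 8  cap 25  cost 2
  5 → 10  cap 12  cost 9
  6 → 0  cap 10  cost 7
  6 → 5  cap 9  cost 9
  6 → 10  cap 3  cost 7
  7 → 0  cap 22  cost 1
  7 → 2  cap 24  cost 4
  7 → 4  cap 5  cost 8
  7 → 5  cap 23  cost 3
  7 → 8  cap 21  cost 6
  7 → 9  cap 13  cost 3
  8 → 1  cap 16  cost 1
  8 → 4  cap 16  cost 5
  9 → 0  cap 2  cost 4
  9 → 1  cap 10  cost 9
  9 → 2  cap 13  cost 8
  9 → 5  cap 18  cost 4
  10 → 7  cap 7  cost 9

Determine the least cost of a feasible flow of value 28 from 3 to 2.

Minimum cost for 28 units: 404

shortest-cost path #1: 3→5→2 push 5 @ unit cost 11 (adds 55)
shortest-cost path #2: 3→1→7→2 push 14 @ unit cost 14 (adds 196)
shortest-cost path #3: 3→10→7→2 push 7 @ unit cost 15 (adds 105)
shortest-cost path #4: 3→6→5→2 push 2 @ unit cost 24 (adds 48)
total cost = 404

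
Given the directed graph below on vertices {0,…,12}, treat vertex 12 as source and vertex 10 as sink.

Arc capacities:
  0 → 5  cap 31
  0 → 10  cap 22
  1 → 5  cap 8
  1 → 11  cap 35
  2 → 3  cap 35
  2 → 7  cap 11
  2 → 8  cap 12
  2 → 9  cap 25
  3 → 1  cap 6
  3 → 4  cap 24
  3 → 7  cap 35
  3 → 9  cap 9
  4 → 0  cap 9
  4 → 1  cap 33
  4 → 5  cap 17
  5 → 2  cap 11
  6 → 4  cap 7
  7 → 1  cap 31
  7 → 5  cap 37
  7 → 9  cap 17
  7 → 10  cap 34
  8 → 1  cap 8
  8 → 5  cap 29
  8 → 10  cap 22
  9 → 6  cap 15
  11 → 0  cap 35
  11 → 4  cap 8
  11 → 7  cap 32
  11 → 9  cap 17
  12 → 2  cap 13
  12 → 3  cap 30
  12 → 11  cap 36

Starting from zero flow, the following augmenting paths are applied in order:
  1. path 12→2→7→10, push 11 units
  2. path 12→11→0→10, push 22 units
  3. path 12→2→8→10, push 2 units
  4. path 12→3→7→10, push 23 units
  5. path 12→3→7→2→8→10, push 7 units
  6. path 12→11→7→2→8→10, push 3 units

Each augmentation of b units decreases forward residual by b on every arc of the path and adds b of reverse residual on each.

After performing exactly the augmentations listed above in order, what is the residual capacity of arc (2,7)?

Residual capacity of (2,7): 10

after path 1 (12→2→7→10, push 11): res(2,7)=0
after path 2 (12→11→0→10, push 22): res(2,7)=0
after path 3 (12→2→8→10, push 2): res(2,7)=0
after path 4 (12→3→7→10, push 23): res(2,7)=0
after path 5 (12→3→7→2→8→10, push 7): res(2,7)=7
after path 6 (12→11→7→2→8→10, push 3): res(2,7)=10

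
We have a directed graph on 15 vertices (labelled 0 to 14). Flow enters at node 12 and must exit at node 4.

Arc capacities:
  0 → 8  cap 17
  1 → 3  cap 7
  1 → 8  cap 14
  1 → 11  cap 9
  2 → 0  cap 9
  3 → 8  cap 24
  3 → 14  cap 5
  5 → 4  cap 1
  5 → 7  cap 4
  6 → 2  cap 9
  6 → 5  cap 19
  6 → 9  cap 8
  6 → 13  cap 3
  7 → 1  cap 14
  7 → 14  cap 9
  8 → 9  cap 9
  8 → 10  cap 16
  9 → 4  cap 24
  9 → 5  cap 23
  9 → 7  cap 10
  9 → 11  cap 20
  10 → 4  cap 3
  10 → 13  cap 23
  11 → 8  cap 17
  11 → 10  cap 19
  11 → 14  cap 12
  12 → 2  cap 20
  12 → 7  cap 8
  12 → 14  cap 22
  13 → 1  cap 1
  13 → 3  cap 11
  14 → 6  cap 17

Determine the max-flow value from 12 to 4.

Maximum flow value: 21

augment #1: 12→14→6→5→4 bottleneck 1, total now 1
augment #2: 12→14→6→9→4 bottleneck 8, total now 9
augment #3: 12→2→0→8→9→4 bottleneck 9, total now 18
augment #4: 12→7→1→8→10→4 bottleneck 3, total now 21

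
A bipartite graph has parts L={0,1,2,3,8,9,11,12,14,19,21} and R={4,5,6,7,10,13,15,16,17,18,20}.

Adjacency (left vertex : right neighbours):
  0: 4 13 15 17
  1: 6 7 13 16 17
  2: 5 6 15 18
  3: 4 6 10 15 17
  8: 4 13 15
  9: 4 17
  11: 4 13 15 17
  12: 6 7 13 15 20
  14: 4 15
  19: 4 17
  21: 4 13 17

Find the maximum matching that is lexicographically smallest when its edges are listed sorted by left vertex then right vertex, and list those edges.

|M| = 8 (so the lex-smallest maximum matching has 8 edges)
process left vertices in ascending order; for each, take the smallest-labelled available neighbour that still permits 8 edges overall, or leave it unmatched if none does
lex-smallest matching: {0-4, 1-6, 2-5, 3-10, 8-13, 9-17, 11-15, 12-7}

Lex-smallest maximum matching: {(0,4), (1,6), (2,5), (3,10), (8,13), (9,17), (11,15), (12,7)}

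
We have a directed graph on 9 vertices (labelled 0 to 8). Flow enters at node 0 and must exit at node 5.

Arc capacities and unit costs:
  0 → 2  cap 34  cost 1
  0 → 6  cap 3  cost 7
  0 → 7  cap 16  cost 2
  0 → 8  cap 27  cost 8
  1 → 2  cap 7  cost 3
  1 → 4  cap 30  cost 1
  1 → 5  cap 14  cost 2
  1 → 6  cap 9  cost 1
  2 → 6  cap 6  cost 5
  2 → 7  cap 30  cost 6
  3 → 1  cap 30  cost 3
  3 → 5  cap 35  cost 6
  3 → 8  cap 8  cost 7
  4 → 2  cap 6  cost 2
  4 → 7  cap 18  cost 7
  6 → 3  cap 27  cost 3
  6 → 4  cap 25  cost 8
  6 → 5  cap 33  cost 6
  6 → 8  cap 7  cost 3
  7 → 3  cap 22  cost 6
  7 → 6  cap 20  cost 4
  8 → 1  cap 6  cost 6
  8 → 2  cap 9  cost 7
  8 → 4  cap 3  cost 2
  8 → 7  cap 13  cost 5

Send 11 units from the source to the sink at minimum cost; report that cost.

Minimum cost for 11 units: 132

shortest-cost path #1: 0→2→6→5 push 6 @ unit cost 12 (adds 72)
shortest-cost path #2: 0→7→6→5 push 5 @ unit cost 12 (adds 60)
total cost = 132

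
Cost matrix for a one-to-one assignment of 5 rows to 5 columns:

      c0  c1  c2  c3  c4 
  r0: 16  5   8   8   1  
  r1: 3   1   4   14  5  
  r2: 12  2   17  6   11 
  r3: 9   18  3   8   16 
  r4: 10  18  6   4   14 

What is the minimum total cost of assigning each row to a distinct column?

optimal assignment: row0→col4 (cost 1), row1→col0 (cost 3), row2→col1 (cost 2), row3→col2 (cost 3), row4→col3 (cost 4)
total = 1 + 3 + 2 + 3 + 4 = 13

Minimum assignment cost: 13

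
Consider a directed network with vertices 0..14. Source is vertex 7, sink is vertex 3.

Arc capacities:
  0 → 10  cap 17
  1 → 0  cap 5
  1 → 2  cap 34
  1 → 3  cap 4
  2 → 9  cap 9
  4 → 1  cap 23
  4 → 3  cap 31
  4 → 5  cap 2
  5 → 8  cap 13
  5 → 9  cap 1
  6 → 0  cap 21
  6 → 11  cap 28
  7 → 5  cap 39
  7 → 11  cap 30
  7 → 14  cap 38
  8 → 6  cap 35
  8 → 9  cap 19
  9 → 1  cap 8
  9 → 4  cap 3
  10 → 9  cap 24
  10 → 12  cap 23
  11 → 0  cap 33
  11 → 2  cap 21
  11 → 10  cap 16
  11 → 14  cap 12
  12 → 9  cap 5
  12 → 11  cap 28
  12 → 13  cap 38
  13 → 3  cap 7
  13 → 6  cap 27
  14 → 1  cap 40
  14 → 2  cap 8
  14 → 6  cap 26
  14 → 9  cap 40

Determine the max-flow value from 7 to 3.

augment #1: 7→14→1→3 bottleneck 4, total now 4
augment #2: 7→5→9→4→3 bottleneck 1, total now 5
augment #3: 7→14→9→4→3 bottleneck 2, total now 7
augment #4: 7→11→10→12→13→3 bottleneck 7, total now 14

Maximum flow value: 14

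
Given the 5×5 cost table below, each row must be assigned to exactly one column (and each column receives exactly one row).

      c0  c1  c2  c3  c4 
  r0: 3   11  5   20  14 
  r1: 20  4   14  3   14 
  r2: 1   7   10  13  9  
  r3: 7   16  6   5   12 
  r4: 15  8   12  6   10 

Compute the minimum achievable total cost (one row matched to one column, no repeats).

Minimum assignment cost: 25

optimal assignment: row0→col2 (cost 5), row1→col1 (cost 4), row2→col0 (cost 1), row3→col3 (cost 5), row4→col4 (cost 10)
total = 5 + 4 + 1 + 5 + 10 = 25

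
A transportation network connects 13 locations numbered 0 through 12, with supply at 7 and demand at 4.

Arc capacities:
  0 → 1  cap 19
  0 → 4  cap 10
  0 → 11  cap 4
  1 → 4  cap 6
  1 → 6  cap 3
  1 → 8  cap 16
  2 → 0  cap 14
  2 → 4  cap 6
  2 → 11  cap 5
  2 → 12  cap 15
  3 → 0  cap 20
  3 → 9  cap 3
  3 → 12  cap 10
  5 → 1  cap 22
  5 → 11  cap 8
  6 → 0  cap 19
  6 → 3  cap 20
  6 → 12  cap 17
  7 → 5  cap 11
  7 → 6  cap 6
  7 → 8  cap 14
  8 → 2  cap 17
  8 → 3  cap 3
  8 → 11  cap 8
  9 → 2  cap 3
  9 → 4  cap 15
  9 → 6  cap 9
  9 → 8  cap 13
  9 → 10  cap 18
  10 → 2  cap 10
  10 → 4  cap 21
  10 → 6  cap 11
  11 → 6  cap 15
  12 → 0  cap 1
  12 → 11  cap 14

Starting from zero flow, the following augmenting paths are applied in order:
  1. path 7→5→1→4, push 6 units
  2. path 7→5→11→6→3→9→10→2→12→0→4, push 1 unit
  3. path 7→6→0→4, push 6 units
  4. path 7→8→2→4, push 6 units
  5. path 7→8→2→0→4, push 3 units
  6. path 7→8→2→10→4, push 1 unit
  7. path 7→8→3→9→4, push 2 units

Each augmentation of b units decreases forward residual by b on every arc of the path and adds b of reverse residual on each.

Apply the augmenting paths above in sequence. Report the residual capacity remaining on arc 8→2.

Residual capacity of (8,2): 7

after path 1 (7→5→1→4, push 6): res(8,2)=17
after path 2 (7→5→11→6→3→9→10→2→12→0→4, push 1): res(8,2)=17
after path 3 (7→6→0→4, push 6): res(8,2)=17
after path 4 (7→8→2→4, push 6): res(8,2)=11
after path 5 (7→8→2→0→4, push 3): res(8,2)=8
after path 6 (7→8→2→10→4, push 1): res(8,2)=7
after path 7 (7→8→3→9→4, push 2): res(8,2)=7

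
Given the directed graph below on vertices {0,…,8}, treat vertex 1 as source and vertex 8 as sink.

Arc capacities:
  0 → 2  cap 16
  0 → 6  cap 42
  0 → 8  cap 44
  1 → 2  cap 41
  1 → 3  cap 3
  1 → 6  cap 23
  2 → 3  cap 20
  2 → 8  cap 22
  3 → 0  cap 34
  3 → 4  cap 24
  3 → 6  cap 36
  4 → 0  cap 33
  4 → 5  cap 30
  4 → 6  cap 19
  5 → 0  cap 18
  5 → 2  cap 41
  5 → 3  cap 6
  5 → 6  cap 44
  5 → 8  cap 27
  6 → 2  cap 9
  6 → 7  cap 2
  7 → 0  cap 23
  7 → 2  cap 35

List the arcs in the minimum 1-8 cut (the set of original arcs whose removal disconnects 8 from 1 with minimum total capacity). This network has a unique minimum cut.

augment #1: 1→2→8 push 22
augment #2: 1→3→0→8 push 3
augment #3: 1→2→3→0→8 push 19
augment #4: 1→6→7→0→8 push 2
augment #5: 1→6→2→3→0→8 push 1
max flow = 47; residual-reachable set from 1 gives S-side
cut edges (S→T): {(1,3), (2,3), (2,8), (6,7)} total cap 47

Min-cut arcs: {(1,3), (2,3), (2,8), (6,7)} (total capacity 47)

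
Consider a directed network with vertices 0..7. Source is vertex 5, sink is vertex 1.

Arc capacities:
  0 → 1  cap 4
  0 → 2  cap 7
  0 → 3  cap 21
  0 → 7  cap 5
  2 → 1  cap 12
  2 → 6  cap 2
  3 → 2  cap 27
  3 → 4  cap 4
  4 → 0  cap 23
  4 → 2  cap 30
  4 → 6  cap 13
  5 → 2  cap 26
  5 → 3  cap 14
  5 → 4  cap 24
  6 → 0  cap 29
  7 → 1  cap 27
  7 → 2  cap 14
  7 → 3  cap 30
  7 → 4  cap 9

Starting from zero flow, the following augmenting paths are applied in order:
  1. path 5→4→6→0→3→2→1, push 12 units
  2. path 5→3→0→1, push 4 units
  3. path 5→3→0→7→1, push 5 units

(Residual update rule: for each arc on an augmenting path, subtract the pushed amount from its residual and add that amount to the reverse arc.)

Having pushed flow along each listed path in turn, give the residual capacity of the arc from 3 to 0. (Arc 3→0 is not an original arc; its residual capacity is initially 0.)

after path 1 (5→4→6→0→3→2→1, push 12): res(3,0)=12
after path 2 (5→3→0→1, push 4): res(3,0)=8
after path 3 (5→3→0→7→1, push 5): res(3,0)=3

Residual capacity of (3,0): 3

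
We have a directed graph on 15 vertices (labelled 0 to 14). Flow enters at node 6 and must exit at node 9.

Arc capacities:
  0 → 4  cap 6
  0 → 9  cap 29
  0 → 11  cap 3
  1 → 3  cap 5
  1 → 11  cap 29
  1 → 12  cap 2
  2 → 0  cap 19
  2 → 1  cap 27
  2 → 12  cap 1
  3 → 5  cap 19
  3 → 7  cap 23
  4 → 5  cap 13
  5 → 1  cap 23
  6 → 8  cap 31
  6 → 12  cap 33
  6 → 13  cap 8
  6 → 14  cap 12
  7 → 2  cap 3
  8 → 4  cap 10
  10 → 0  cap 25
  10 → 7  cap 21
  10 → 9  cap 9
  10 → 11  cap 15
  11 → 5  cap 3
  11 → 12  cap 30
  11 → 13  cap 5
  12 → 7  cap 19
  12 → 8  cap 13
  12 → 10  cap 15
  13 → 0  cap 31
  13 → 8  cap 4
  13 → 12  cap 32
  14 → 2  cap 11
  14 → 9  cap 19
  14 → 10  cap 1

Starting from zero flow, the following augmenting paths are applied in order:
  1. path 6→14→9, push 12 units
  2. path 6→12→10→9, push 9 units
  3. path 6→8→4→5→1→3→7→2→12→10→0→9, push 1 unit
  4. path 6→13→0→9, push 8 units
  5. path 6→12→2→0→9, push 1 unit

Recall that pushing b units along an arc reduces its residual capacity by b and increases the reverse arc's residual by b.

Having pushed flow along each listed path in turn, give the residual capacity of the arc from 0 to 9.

Residual capacity of (0,9): 19

after path 1 (6→14→9, push 12): res(0,9)=29
after path 2 (6→12→10→9, push 9): res(0,9)=29
after path 3 (6→8→4→5→1→3→7→2→12→10→0→9, push 1): res(0,9)=28
after path 4 (6→13→0→9, push 8): res(0,9)=20
after path 5 (6→12→2→0→9, push 1): res(0,9)=19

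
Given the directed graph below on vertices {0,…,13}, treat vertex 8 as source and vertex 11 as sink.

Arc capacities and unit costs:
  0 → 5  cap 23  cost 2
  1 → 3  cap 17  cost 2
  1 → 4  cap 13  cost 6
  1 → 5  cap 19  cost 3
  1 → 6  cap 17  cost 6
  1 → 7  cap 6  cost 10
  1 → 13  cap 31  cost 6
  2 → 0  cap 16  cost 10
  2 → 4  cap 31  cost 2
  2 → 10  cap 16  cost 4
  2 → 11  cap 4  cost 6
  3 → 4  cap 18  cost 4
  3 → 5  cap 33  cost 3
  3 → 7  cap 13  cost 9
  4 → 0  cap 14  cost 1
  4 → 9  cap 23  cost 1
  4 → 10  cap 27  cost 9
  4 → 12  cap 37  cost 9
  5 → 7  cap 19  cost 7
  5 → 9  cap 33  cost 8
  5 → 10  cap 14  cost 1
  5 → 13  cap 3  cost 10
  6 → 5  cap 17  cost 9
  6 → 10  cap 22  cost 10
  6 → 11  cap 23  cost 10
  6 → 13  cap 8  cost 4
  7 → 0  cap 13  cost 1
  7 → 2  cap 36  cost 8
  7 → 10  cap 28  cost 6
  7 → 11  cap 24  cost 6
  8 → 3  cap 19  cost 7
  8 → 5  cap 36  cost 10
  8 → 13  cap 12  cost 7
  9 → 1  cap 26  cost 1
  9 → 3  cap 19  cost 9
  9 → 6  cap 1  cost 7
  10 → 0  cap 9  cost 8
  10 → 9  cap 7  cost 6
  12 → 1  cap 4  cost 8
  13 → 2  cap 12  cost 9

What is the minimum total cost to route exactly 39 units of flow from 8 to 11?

shortest-cost path #1: 8→13→2→11 push 4 @ unit cost 22 (adds 88)
shortest-cost path #2: 8→3→7→11 push 13 @ unit cost 22 (adds 286)
shortest-cost path #3: 8→5→7→11 push 11 @ unit cost 23 (adds 253)
shortest-cost path #4: 8→3→4→9→6→11 push 1 @ unit cost 29 (adds 29)
shortest-cost path #5: 8→3→4→9→1→6→11 push 5 @ unit cost 29 (adds 145)
shortest-cost path #6: 8→5→7→3→4→9→1→6→11 push 5 @ unit cost 30 (adds 150)
total cost = 951

Minimum cost for 39 units: 951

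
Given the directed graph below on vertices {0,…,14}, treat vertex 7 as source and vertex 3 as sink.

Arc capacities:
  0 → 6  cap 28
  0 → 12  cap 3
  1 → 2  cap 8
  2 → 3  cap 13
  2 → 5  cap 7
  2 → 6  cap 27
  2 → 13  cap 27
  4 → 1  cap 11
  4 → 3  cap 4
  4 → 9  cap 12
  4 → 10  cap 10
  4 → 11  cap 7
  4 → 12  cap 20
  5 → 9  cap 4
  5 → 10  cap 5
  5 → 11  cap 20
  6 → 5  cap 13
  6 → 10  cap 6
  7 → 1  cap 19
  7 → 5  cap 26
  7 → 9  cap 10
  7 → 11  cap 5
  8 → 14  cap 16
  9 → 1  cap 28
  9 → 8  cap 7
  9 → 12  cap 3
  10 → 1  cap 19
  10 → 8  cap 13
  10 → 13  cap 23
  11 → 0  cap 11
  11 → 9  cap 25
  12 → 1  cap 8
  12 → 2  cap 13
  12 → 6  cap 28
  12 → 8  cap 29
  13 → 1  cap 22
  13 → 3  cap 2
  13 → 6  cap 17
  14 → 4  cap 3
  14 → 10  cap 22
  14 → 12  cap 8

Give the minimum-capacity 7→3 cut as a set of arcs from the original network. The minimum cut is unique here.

Min-cut arcs: {(2,3), (13,3), (14,4)} (total capacity 18)

augment #1: 7→1→2→3 push 8
augment #2: 7→5→10→13→3 push 2
augment #3: 7→9→12→2→3 push 3
augment #4: 7→9→8→14→4→3 push 3
augment #5: 7→11→0→12→2→3 push 2
max flow = 18; residual-reachable set from 7 gives S-side
cut edges (S→T): {(2,3), (13,3), (14,4)} total cap 18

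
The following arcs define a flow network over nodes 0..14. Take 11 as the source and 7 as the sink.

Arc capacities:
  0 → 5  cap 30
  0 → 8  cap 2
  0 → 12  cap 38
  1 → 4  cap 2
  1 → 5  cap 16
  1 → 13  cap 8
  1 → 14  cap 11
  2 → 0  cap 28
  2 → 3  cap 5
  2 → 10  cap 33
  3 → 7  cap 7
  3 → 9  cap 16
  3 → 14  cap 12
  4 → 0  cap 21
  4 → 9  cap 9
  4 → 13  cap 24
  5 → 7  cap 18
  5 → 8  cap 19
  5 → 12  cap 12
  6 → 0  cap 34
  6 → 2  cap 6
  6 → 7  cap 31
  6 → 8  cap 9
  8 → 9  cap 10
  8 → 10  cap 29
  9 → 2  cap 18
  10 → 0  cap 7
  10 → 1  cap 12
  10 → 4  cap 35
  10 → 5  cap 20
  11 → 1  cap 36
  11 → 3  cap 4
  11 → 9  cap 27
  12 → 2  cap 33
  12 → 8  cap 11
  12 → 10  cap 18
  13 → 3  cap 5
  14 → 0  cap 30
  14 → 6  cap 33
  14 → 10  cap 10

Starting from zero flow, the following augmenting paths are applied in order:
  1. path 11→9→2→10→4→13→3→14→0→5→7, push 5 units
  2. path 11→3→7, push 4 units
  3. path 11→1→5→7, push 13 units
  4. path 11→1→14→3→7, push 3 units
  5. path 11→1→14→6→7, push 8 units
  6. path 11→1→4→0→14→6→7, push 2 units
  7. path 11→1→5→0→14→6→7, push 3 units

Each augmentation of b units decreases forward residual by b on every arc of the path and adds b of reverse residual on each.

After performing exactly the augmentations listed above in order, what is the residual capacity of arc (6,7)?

after path 1 (11→9→2→10→4→13→3→14→0→5→7, push 5): res(6,7)=31
after path 2 (11→3→7, push 4): res(6,7)=31
after path 3 (11→1→5→7, push 13): res(6,7)=31
after path 4 (11→1→14→3→7, push 3): res(6,7)=31
after path 5 (11→1→14→6→7, push 8): res(6,7)=23
after path 6 (11→1→4→0→14→6→7, push 2): res(6,7)=21
after path 7 (11→1→5→0→14→6→7, push 3): res(6,7)=18

Residual capacity of (6,7): 18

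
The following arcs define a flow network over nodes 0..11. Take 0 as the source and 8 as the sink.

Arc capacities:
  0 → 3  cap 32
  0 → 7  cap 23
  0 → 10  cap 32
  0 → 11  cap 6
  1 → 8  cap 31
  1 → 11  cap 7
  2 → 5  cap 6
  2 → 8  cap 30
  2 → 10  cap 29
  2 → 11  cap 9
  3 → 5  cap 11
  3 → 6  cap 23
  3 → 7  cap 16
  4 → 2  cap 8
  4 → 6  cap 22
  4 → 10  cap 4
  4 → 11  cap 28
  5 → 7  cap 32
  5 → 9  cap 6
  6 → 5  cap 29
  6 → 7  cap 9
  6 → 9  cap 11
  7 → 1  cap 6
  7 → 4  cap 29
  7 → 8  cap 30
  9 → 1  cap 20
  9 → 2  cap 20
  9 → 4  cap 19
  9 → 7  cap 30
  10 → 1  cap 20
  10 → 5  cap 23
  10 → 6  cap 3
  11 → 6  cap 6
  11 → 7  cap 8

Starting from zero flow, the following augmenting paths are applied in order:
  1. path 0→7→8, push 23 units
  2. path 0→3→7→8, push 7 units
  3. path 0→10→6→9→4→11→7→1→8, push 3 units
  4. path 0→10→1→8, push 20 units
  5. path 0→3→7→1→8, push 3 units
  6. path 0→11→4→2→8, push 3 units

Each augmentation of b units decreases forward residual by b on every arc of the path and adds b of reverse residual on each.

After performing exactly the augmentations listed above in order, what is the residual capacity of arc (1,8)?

Residual capacity of (1,8): 5

after path 1 (0→7→8, push 23): res(1,8)=31
after path 2 (0→3→7→8, push 7): res(1,8)=31
after path 3 (0→10→6→9→4→11→7→1→8, push 3): res(1,8)=28
after path 4 (0→10→1→8, push 20): res(1,8)=8
after path 5 (0→3→7→1→8, push 3): res(1,8)=5
after path 6 (0→11→4→2→8, push 3): res(1,8)=5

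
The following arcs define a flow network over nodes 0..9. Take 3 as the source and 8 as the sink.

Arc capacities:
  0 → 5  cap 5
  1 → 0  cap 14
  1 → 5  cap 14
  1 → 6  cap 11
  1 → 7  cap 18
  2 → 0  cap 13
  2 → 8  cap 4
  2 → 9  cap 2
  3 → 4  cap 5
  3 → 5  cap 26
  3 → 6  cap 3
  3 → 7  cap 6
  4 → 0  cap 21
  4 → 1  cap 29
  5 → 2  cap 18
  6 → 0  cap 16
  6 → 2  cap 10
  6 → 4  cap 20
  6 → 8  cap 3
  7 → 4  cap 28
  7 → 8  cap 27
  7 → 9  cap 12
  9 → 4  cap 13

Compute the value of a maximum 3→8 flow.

augment #1: 3→6→8 bottleneck 3, total now 3
augment #2: 3→7→8 bottleneck 6, total now 9
augment #3: 3→5→2→8 bottleneck 4, total now 13
augment #4: 3→4→1→7→8 bottleneck 5, total now 18
augment #5: 3→5→2→9→4→1→7→8 bottleneck 2, total now 20

Maximum flow value: 20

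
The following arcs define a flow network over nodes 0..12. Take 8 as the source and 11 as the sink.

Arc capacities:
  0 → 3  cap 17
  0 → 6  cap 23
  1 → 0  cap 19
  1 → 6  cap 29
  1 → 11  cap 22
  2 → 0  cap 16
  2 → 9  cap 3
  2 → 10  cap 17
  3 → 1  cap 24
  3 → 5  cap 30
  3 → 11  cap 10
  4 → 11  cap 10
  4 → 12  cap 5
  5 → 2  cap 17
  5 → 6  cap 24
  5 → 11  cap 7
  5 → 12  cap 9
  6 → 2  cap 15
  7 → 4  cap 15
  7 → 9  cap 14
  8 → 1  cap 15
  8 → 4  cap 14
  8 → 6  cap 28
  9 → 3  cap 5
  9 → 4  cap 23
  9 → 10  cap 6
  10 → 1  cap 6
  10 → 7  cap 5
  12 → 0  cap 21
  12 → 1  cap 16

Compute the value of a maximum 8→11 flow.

augment #1: 8→1→11 bottleneck 15, total now 15
augment #2: 8→4→11 bottleneck 10, total now 25
augment #3: 8→4→12→1→11 bottleneck 4, total now 29
augment #4: 8→6→2→0→3→11 bottleneck 10, total now 39
augment #5: 8→6→2→10→1→11 bottleneck 3, total now 42
augment #6: 8→6→2→0→3→5→11 bottleneck 2, total now 44

Maximum flow value: 44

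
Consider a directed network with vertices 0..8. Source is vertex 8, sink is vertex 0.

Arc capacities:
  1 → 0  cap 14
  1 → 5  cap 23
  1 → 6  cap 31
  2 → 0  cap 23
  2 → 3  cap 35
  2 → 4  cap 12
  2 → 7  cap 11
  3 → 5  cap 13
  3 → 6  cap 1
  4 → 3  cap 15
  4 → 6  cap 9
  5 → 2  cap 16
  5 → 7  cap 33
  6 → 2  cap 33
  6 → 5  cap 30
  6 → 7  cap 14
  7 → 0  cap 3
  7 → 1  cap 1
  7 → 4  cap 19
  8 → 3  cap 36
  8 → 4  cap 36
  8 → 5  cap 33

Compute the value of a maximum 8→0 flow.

Maximum flow value: 27

augment #1: 8→5→2→0 bottleneck 16, total now 16
augment #2: 8→5→7→0 bottleneck 3, total now 19
augment #3: 8→3→6→2→0 bottleneck 1, total now 20
augment #4: 8→4→6→2→0 bottleneck 6, total now 26
augment #5: 8→5→7→1→0 bottleneck 1, total now 27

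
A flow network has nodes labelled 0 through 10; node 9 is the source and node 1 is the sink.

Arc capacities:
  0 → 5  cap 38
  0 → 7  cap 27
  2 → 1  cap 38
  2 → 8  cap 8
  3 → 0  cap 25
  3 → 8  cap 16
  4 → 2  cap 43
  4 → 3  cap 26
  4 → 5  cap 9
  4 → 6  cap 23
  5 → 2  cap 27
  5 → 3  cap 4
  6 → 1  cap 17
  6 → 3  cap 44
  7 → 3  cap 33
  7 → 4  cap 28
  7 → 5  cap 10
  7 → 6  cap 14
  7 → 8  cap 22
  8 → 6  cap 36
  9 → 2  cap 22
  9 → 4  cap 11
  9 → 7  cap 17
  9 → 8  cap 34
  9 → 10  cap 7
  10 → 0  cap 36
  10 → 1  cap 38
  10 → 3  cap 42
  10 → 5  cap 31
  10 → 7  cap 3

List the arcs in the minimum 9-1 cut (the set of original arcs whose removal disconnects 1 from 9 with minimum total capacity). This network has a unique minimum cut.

augment #1: 9→2→1 push 22
augment #2: 9→10→1 push 7
augment #3: 9→4→2→1 push 11
augment #4: 9→7→6→1 push 14
augment #5: 9→8→6→1 push 3
augment #6: 9→7→4→2→1 push 3
augment #7: 9→8→6→7→4→2→1 push 2
max flow = 62; residual-reachable set from 9 gives S-side
cut edges (S→T): {(2,1), (6,1), (9,10)} total cap 62

Min-cut arcs: {(2,1), (6,1), (9,10)} (total capacity 62)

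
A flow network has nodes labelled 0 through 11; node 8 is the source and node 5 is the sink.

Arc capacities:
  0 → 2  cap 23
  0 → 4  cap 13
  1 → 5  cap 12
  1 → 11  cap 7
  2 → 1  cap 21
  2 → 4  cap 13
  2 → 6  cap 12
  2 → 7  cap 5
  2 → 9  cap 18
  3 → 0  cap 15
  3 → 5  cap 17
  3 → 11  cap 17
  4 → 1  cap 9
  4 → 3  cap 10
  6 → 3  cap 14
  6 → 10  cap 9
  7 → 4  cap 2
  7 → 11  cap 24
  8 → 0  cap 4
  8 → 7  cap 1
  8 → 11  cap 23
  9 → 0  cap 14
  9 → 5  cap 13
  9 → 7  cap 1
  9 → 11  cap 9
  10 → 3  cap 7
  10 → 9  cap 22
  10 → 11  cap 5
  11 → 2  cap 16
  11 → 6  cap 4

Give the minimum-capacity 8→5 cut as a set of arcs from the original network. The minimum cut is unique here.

augment #1: 8→0→2→1→5 push 4
augment #2: 8→7→4→1→5 push 1
augment #3: 8→11→2→1→5 push 7
augment #4: 8→11→2→9→5 push 9
augment #5: 8→11→6→3→5 push 4
max flow = 25; residual-reachable set from 8 gives S-side
cut edges (S→T): {(8,0), (8,7), (11,2), (11,6)} total cap 25

Min-cut arcs: {(8,0), (8,7), (11,2), (11,6)} (total capacity 25)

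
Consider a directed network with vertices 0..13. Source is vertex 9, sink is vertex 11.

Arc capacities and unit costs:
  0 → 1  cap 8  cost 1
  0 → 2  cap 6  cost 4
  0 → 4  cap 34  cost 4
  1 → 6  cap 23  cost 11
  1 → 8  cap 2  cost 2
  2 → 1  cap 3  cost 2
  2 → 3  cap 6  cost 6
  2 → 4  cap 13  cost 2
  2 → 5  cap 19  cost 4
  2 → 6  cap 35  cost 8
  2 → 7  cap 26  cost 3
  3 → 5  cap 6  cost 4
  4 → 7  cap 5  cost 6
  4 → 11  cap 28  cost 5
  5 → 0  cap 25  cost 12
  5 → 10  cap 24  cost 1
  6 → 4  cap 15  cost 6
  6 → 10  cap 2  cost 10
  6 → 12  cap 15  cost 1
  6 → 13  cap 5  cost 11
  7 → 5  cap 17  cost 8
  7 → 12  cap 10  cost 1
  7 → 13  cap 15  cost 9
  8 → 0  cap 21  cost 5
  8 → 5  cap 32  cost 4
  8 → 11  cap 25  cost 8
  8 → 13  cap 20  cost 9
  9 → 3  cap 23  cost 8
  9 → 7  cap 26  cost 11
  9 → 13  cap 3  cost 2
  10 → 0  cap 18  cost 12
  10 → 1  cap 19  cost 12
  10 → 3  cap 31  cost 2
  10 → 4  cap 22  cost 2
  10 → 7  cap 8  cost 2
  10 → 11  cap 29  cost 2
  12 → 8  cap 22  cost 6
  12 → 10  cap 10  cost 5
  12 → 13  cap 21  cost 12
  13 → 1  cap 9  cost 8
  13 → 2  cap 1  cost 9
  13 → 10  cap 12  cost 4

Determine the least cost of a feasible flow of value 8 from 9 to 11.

shortest-cost path #1: 9→13→10→11 push 3 @ unit cost 8 (adds 24)
shortest-cost path #2: 9→3→5→10→11 push 5 @ unit cost 15 (adds 75)
total cost = 99

Minimum cost for 8 units: 99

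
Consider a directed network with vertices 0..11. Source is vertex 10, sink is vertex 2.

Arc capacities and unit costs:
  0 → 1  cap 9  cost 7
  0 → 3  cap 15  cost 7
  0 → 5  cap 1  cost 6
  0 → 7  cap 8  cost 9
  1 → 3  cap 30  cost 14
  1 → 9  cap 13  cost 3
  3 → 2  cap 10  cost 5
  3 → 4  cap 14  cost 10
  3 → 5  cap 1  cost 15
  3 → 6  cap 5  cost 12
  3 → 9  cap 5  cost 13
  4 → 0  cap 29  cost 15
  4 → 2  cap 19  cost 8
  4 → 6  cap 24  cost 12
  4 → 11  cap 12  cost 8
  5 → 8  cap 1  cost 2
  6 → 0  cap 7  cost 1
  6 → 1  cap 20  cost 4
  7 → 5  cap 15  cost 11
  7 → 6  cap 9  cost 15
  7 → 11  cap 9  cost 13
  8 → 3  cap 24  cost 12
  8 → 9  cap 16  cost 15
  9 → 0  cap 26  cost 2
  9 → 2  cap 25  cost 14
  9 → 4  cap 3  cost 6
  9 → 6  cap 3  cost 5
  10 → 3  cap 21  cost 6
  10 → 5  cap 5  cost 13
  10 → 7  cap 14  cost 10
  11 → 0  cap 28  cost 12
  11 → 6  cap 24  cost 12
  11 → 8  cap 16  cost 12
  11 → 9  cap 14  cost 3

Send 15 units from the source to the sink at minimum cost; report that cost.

Minimum cost for 15 units: 230

shortest-cost path #1: 10→3→2 push 10 @ unit cost 11 (adds 110)
shortest-cost path #2: 10→3→4→2 push 5 @ unit cost 24 (adds 120)
total cost = 230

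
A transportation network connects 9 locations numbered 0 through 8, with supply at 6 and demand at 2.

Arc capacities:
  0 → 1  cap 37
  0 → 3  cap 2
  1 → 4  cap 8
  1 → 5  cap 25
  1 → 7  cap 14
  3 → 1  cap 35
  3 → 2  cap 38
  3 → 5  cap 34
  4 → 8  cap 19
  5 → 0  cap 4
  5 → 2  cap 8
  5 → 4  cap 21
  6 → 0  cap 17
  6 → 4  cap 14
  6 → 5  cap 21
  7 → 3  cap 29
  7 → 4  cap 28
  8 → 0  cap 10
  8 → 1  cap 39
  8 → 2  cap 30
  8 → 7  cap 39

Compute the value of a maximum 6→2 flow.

augment #1: 6→5→2 bottleneck 8, total now 8
augment #2: 6→0→3→2 bottleneck 2, total now 10
augment #3: 6→4→8→2 bottleneck 14, total now 24
augment #4: 6→5→4→8→2 bottleneck 5, total now 29
augment #5: 6→0→1→7→3→2 bottleneck 14, total now 43

Maximum flow value: 43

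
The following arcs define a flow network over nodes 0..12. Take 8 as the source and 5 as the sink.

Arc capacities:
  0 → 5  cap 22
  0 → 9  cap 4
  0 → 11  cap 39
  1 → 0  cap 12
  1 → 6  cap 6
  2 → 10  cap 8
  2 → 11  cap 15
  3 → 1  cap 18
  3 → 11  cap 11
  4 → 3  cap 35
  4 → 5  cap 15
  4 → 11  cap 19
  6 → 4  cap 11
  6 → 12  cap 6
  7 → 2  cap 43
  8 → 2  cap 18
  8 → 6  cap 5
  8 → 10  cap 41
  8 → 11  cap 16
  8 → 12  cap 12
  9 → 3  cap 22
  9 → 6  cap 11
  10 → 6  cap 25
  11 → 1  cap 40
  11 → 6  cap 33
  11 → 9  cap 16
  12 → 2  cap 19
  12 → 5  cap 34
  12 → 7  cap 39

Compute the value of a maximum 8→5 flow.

augment #1: 8→12→5 bottleneck 12, total now 12
augment #2: 8→6→4→5 bottleneck 5, total now 17
augment #3: 8→10→6→4→5 bottleneck 6, total now 23
augment #4: 8→10→6→12→5 bottleneck 6, total now 29
augment #5: 8→11→1→0→5 bottleneck 12, total now 41

Maximum flow value: 41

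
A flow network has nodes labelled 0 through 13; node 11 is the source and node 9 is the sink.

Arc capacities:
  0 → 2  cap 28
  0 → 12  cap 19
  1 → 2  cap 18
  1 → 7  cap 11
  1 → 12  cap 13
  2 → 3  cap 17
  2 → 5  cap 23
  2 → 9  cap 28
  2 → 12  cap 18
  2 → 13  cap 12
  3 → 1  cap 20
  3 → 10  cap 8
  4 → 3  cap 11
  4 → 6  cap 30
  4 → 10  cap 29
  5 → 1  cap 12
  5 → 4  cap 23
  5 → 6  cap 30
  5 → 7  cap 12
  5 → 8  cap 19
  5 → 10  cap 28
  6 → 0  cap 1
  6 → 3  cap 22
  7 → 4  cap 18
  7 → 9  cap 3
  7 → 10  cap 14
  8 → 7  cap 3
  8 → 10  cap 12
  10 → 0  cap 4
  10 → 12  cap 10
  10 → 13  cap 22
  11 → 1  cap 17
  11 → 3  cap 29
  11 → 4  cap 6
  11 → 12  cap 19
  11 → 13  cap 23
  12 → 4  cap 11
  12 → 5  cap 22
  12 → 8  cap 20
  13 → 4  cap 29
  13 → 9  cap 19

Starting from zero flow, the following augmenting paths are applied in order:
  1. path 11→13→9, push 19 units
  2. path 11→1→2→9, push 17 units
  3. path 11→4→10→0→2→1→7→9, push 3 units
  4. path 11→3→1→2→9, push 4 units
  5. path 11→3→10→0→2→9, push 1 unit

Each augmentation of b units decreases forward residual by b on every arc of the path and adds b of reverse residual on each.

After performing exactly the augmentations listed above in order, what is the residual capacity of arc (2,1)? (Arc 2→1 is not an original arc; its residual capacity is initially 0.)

Residual capacity of (2,1): 18

after path 1 (11→13→9, push 19): res(2,1)=0
after path 2 (11→1→2→9, push 17): res(2,1)=17
after path 3 (11→4→10→0→2→1→7→9, push 3): res(2,1)=14
after path 4 (11→3→1→2→9, push 4): res(2,1)=18
after path 5 (11→3→10→0→2→9, push 1): res(2,1)=18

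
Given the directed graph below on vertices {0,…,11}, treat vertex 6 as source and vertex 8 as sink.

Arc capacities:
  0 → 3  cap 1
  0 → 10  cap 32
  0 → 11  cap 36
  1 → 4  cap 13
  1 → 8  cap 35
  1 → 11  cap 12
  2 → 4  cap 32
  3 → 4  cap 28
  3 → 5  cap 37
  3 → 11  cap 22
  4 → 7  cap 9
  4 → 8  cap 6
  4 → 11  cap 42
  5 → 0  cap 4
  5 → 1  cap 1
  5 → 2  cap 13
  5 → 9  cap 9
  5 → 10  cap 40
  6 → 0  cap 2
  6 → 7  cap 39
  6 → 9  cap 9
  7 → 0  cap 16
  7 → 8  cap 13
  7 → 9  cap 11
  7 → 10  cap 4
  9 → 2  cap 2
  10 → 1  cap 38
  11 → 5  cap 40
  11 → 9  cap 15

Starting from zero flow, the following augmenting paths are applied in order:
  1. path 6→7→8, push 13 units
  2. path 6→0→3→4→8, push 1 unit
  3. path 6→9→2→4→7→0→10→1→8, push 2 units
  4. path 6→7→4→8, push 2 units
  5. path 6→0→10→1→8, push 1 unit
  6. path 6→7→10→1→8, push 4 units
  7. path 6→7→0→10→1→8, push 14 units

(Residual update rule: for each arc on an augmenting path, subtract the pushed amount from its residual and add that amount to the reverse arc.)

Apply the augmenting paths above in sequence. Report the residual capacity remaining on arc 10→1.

Residual capacity of (10,1): 17

after path 1 (6→7→8, push 13): res(10,1)=38
after path 2 (6→0→3→4→8, push 1): res(10,1)=38
after path 3 (6→9→2→4→7→0→10→1→8, push 2): res(10,1)=36
after path 4 (6→7→4→8, push 2): res(10,1)=36
after path 5 (6→0→10→1→8, push 1): res(10,1)=35
after path 6 (6→7→10→1→8, push 4): res(10,1)=31
after path 7 (6→7→0→10→1→8, push 14): res(10,1)=17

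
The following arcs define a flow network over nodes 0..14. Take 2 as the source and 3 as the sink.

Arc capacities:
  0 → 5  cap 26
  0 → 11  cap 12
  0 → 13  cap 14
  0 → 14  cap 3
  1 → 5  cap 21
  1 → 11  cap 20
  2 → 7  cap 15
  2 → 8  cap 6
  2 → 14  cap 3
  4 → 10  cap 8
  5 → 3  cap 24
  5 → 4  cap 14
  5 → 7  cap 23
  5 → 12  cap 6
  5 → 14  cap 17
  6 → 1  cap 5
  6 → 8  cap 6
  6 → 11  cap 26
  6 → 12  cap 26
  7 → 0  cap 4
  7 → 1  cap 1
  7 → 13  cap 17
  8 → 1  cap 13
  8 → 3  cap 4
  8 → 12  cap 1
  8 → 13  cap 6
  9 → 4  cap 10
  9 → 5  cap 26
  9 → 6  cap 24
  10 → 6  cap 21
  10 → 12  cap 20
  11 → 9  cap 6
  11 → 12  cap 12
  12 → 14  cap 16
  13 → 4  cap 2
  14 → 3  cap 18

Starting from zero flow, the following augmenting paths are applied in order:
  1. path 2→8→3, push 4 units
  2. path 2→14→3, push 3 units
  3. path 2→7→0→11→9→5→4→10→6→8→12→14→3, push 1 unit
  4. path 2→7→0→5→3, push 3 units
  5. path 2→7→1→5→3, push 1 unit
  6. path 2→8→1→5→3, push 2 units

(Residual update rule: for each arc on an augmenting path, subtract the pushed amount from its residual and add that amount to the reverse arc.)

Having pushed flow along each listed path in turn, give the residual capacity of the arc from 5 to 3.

after path 1 (2→8→3, push 4): res(5,3)=24
after path 2 (2→14→3, push 3): res(5,3)=24
after path 3 (2→7→0→11→9→5→4→10→6→8→12→14→3, push 1): res(5,3)=24
after path 4 (2→7→0→5→3, push 3): res(5,3)=21
after path 5 (2→7→1→5→3, push 1): res(5,3)=20
after path 6 (2→8→1→5→3, push 2): res(5,3)=18

Residual capacity of (5,3): 18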